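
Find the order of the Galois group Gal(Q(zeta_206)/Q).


|Gal(Q(zeta_206)/Q)| = phi(206)
= 102

102


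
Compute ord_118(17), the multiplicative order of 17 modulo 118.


We want ord_118(17), the smallest k >= 1 with 17^k = 1 mod 118.
n = 118 = 2 * 59, phi(118) = 58; the order divides phi(n).
Divisors of 58: 1, 2, 29, 58
Repeated squaring mod 118: 17^1 = 17, 17^2 = 53, 17^4 = 95, 17^8 = 57, 17^16 = 63, 17^32 = 75
Test divisors in increasing order:
  k=1: 17^1 = 17 mod 118
  k=2: 17^2 = 53 mod 118
  k=29: 17^29 = 63 * 57 * 95 * 17 = 1 mod 118  <- first divisor giving 1
Order = 29

29


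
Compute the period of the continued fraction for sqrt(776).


Run the CF algorithm for sqrt(776).
a_0 = floor(sqrt(776)) = 27; set m_0=0, q_0=1.
Recurrence: m' = q*a - m,  q' = (d - m'^2)/q,  a' = floor((a_0 + m')/q').
  step 1: m=27, q=47, a=1
  step 2: m=20, q=8, a=5
  step 3: m=20, q=47, a=1
  step 4: m=27, q=1, a=54
a_4 = 2*a_0 = 54, so the period closes here.
sqrt(776) = [27; 1, 5, 1, 54]
Period length = 4

4


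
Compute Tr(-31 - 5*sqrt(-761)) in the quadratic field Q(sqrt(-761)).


Tr(a + b*sqrt(d)) = (a + b*sqrt(d)) + (a - b*sqrt(d)) = 2a
= 2 * (-31)
= -62

-62


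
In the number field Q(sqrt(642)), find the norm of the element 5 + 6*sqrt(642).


N(a + b*sqrt(d)) = a^2 - d*b^2
= (5)^2 - (642)*(6)^2
= 25 - 23112
= -23087

-23087


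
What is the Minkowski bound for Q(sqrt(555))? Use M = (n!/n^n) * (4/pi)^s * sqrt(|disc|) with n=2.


d = 555, d mod 4 = 3, so disc(K) = 4d = 2220; |disc(K)| = 2220
Real quadratic field, so n = 2, s = r2 = 0, r1 = 2
M = (n!/n^n) * (4/pi)^s * sqrt(|disc(K)|) = (2!/2^2) * (4/pi)^0 * sqrt(2220)
= 0.5 * 1.000000 * 47.116876
= 23.5584

23.5584


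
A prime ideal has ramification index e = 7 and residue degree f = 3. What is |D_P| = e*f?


|D_P| = e * f
= 7 * 3
= 21

21


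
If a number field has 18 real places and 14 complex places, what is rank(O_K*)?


By Dirichlet's unit theorem:
rank = r1 + r2 - 1
= 18 + 14 - 1
= 31

31


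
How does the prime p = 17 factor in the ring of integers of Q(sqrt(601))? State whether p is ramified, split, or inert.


K = Q(sqrt(601)). Since d mod 4 = 1, disc(K) = 601.
Check p | disc: 601 mod 17 = 6.
p does not divide disc. Compute Legendre symbol (d/p):
6^((17-1)/2) mod 17 = -1
(d/p) = -1, so p is inert: (p) stays prime with e=1, f=2, g=1.
Therefore p is inert.

inert


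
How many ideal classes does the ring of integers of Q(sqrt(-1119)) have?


K = Q(sqrt(-1119)). d mod 4 = 1, so D = disc(K) = d = -1119
h(K) equals the number of primitive reduced positive-definite forms (a, b, c) = a*x^2 + b*x*y + c*y^2 with b^2 - 4ac = D,
where reduced means |b| <= a <= c, with b >= 0 whenever |b| = a or a = c, and primitive means gcd(a, b, c) = 1.
Reduced forces 3a^2 <= |D| = 1119, so 1 <= a <= 19; b must have the parity of D, and c = (b^2 - D)/(4a) must be an integer >= a.
Enumerate a = 1..19, b in [-a, a]:
  a=1: (1, 1, 280)  [1]
  a=2: (2, -1, 140), (2, 1, 140)  [2]
  a=3: (3, 3, 94)  [1]
  a=4: (4, -1, 70), (4, 1, 70)  [2]
  a=5: (5, -1, 56), (5, 1, 56)  [2]
  a=6: (6, -3, 47), (6, 3, 47)  [2]
  a=7: (7, -1, 40), (7, 1, 40)  [2]
  a=8: (8, -1, 35), (8, 1, 35)  [2]
  a=9: none
  a=10: (10, -9, 30), (10, -1, 28), (10, 1, 28), (10, 9, 30)  [4]
  a=11: (11, -5, 26), (11, 5, 26)  [2]
  a=12: (12, -9, 25), (12, 9, 25)  [2]
  a=13: (13, -5, 22), (13, 5, 22)  [2]
  a=14: (14, -13, 23), (14, -1, 20), (14, 1, 20), (14, 13, 23)  [4]
  a=15: (15, -9, 20), (15, 9, 20)  [2]
  a=16: (16, -15, 21), (16, 15, 21)  [2]
  a=17..19: none
Total reduced forms: 1 + 2 + 1 + 2 + 2 + 2 + 2 + 2 + 4 + 2 + 2 + 2 + 4 + 2 + 2 = 32
h = 32

32


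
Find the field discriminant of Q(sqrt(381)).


For K = Q(sqrt(d)) with d squarefree: disc(K) = d if d = 1 mod 4, and disc(K) = 4d if d = 2 or 3 mod 4.
Here d = 381, and d mod 4 = 1.
d = 1 mod 4 (O_K = Z[(1+sqrt(d))/2]), so disc(K) = d = 381

381


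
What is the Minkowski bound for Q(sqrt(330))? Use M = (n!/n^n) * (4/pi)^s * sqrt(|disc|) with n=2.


d = 330, d mod 4 = 2, so disc(K) = 4d = 1320; |disc(K)| = 1320
Real quadratic field, so n = 2, s = r2 = 0, r1 = 2
M = (n!/n^n) * (4/pi)^s * sqrt(|disc(K)|) = (2!/2^2) * (4/pi)^0 * sqrt(1320)
= 0.5 * 1.000000 * 36.331804
= 18.1659

18.1659


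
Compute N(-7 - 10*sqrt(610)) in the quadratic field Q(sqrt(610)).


N(a + b*sqrt(d)) = a^2 - d*b^2
= (-7)^2 - (610)*(-10)^2
= 49 - 61000
= -60951

-60951


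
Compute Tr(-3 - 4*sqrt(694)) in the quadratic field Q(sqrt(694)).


Tr(a + b*sqrt(d)) = (a + b*sqrt(d)) + (a - b*sqrt(d)) = 2a
= 2 * (-3)
= -6

-6


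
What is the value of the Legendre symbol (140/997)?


p = 997 is prime, so compute (140/997) with the reciprocity algorithm (Jacobi-symbol steps: pull out 2s via (2/n), flip via reciprocity, reduce):
  pull out 2: (2/997) = -1  (since 997 mod 8 = 5)
  pull out 2: (2/997) = -1  (since 997 mod 8 = 5)
  reciprocity: (35/997) -> +(997/35)
  reduce: (17/35)
  reciprocity: (17/35) -> +(35/17)
  reduce: (1/17)
  (1/17) = 1
Product of signs = 1
(140/997) = 1

1


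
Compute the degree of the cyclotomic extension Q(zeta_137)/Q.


The degree equals Euler's totient phi(137).
137 = 137
phi(137) = 136

136


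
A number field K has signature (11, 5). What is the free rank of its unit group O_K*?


By Dirichlet's unit theorem:
rank = r1 + r2 - 1
= 11 + 5 - 1
= 15

15


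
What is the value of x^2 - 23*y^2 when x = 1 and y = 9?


x^2 - d*y^2
= 1^2 - 23*9^2
= 1 - 1863
= -1862

-1862


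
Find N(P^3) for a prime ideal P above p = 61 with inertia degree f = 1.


N(P^a) = p^(a*f)
= 61^(3*1)
= 61^3
= 226981

226981


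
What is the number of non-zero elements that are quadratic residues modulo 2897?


For prime p, the number of non-zero quadratic residues is (p-1)/2.
= (2897-1)/2
= 1448

1448


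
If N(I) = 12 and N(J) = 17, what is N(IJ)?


N(IJ) = N(I) * N(J)
= 12 * 17
= 204

204


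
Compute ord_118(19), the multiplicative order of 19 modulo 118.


We want ord_118(19), the smallest k >= 1 with 19^k = 1 mod 118.
n = 118 = 2 * 59, phi(118) = 58; the order divides phi(n).
Divisors of 58: 1, 2, 29, 58
Repeated squaring mod 118: 19^1 = 19, 19^2 = 7, 19^4 = 49, 19^8 = 41, 19^16 = 29, 19^32 = 15
Test divisors in increasing order:
  k=1: 19^1 = 19 mod 118
  k=2: 19^2 = 7 mod 118
  k=29: 19^29 = 29 * 41 * 49 * 19 = 1 mod 118  <- first divisor giving 1
Order = 29

29


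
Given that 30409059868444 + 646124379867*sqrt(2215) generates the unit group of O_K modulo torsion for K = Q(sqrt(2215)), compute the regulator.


epsilon = 30409059868444 + 646124379867*sqrt(2215)
= 6.0818e+13
R = ln(6.0818e+13)
= 31.7389

31.7389


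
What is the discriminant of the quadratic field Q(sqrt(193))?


For K = Q(sqrt(d)) with d squarefree: disc(K) = d if d = 1 mod 4, and disc(K) = 4d if d = 2 or 3 mod 4.
Here d = 193, and d mod 4 = 1.
d = 1 mod 4 (O_K = Z[(1+sqrt(d))/2]), so disc(K) = d = 193

193


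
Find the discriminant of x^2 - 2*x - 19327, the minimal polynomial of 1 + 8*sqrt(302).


The element 1 + 8*sqrt(302) has minimal polynomial:
x^2 - 2*x - 19327
Discriminant = (-2)^2 - 4*(-19327)
= 4 + 77308
= 77312

77312


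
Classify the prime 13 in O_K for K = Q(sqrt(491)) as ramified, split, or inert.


K = Q(sqrt(491)). Since d mod 4 = 3, disc(K) = 1964.
Check p | disc: 1964 mod 13 = 1.
p does not divide disc. Compute Legendre symbol (d/p):
10^((13-1)/2) mod 13 = 1
(d/p) = 1, so p splits: (p) = P*P' with e=1, f=1, g=2.
Therefore p is split.

split


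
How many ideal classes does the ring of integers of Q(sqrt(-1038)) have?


K = Q(sqrt(-1038)). d mod 4 = 2, so D = disc(K) = 4d = -4152
h(K) equals the number of primitive reduced positive-definite forms (a, b, c) = a*x^2 + b*x*y + c*y^2 with b^2 - 4ac = D,
where reduced means |b| <= a <= c, with b >= 0 whenever |b| = a or a = c, and primitive means gcd(a, b, c) = 1.
Reduced forces 3a^2 <= |D| = 4152, so 1 <= a <= 37; b must have the parity of D, and c = (b^2 - D)/(4a) must be an integer >= a.
Enumerate a = 1..37, b in [-a, a]:
  a=1: (1, 0, 1038)  [1]
  a=2: (2, 0, 519)  [1]
  a=3: (3, 0, 346)  [1]
  a=4..5: none
  a=6: (6, 0, 173)  [1]
  a=7..16: none
  a=17: (17, -8, 62), (17, 8, 62)  [2]
  a=18: none
  a=19: (19, -16, 58), (19, 16, 58)  [2]
  a=20..28: none
  a=29: (29, -16, 38), (29, 16, 38)  [2]
  a=30: none
  a=31: (31, -8, 34), (31, 8, 34)  [2]
  a=32..37: none
Total reduced forms: 1 + 1 + 1 + 1 + 2 + 2 + 2 + 2 = 12
h = 12

12


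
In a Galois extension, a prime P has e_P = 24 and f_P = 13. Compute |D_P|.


|D_P| = e * f
= 24 * 13
= 312

312


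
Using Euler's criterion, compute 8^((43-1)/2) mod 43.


p = 43 is prime and the exponent is (p-1)/2 = 21, so by Euler's criterion 8^21 = (8/43) = +1 or -1 mod 43.
Compute by square-and-multiply:
  21 = 16 + 4 + 1 (binary 10101)
  Repeated squaring mod 43: 8^1 = 8, 8^2 = 21, 8^4 = 11, 8^8 = 35, 8^16 = 21
  8^21 = 8^16 * 8^4 * 8^1 = 21 * 11 * 8 mod 43
    21 * 11 = 231 = 16 mod 43
    16 * 8 = 128 = 42 mod 43
  8^21 = 42 mod 43
Result 42 = p - 1 = -1 mod 43: 8 is a quadratic non-residue mod 43. As a residue in [0, p-1] the value is 42.
8^21 mod 43 = 42

42


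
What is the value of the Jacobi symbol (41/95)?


Compute (41/95) via quadratic reciprocity:
  reciprocity: (41/95) -> +(95/41)
  reduce: (13/41)
  reciprocity: (13/41) -> +(41/13)
  reduce: (2/13)
  pull out 2: (2/13) = -1  (since 13 mod 8 = 5)
  (1/13) = 1
Product of signs = -1

-1


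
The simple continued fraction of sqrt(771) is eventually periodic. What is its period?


Run the CF algorithm for sqrt(771).
a_0 = floor(sqrt(771)) = 27; set m_0=0, q_0=1.
Recurrence: m' = q*a - m,  q' = (d - m'^2)/q,  a' = floor((a_0 + m')/q').
  step 1: m=27, q=42, a=1
  step 2: m=15, q=13, a=3
  step 3: m=24, q=15, a=3
  step 4: m=21, q=22, a=2
  step 5: m=23, q=11, a=4
  step 6: m=21, q=30, a=1
  step 7: m=9, q=23, a=1
  step 8: m=14, q=25, a=1
  step 9: m=11, q=26, a=1
  step 10: m=15, q=21, a=2
  step 11: m=27, q=2, a=27
  step 12: m=27, q=21, a=2
  step 13: m=15, q=26, a=1
  step 14: m=11, q=25, a=1
  step 15: m=14, q=23, a=1
  step 16: m=9, q=30, a=1
  step 17: m=21, q=11, a=4
  step 18: m=23, q=22, a=2
  step 19: m=21, q=15, a=3
  step 20: m=24, q=13, a=3
  step 21: m=15, q=42, a=1
  step 22: m=27, q=1, a=54
a_22 = 2*a_0 = 54, so the period closes here.
sqrt(771) = [27; 1, 3, 3, 2, 4, 1, 1, 1, 1, 2, 27, 2, 1, 1, 1, 1, 4, 2, 3, 3, 1, 54]
Period length = 22

22


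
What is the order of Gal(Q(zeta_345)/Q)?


|Gal(Q(zeta_345)/Q)| = phi(345)
= 176

176


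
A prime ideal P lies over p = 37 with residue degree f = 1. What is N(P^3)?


N(P^a) = p^(a*f)
= 37^(3*1)
= 37^3
= 50653

50653


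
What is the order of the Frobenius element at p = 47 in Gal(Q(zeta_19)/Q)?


The Frobenius at p in Gal(Q(zeta_n)/Q) = (Z/nZ)* is the class of p, so its order is ord_19(47), the smallest k >= 1 with 47^k = 1 mod 19.
n = 19 = 19, phi(19) = 18; the order divides phi(n).
Divisors of 18: 1, 2, 3, 6, 9, 18
Repeated squaring mod 19: 47^1 = 9, 47^2 = 5, 47^4 = 6, 47^8 = 17, 47^16 = 4
Test divisors in increasing order:
  k=1: 47^1 = 9 mod 19
  k=2: 47^2 = 5 mod 19
  k=3: 47^3 = 5 * 9 = 7 mod 19
  k=6: 47^6 = 6 * 5 = 11 mod 19
  k=9: 47^9 = 17 * 9 = 1 mod 19  <- first divisor giving 1
Order = 9

9


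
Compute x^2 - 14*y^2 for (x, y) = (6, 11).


x^2 - d*y^2
= 6^2 - 14*11^2
= 36 - 1694
= -1658

-1658


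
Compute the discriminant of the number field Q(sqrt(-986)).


For K = Q(sqrt(d)) with d squarefree: disc(K) = d if d = 1 mod 4, and disc(K) = 4d if d = 2 or 3 mod 4.
Here d = -986, and d mod 4 = 2.
d = 2 mod 4, not 1 (O_K = Z[sqrt(d)]), so disc(K) = 4d = 4 * (-986) = -3944

-3944


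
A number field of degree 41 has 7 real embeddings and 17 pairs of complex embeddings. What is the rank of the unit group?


By Dirichlet's unit theorem:
rank = r1 + r2 - 1
= 7 + 17 - 1
= 23

23


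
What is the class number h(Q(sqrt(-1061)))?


K = Q(sqrt(-1061)). d mod 4 = 3, so D = disc(K) = 4d = -4244
h(K) equals the number of primitive reduced positive-definite forms (a, b, c) = a*x^2 + b*x*y + c*y^2 with b^2 - 4ac = D,
where reduced means |b| <= a <= c, with b >= 0 whenever |b| = a or a = c, and primitive means gcd(a, b, c) = 1.
Reduced forces 3a^2 <= |D| = 4244, so 1 <= a <= 37; b must have the parity of D, and c = (b^2 - D)/(4a) must be an integer >= a.
Enumerate a = 1..37, b in [-a, a]:
  a=1: (1, 0, 1061)  [1]
  a=2: (2, 2, 531)  [1]
  a=3: (3, -2, 354), (3, 2, 354)  [2]
  a=4: none
  a=5: (5, -4, 213), (5, 4, 213)  [2]
  a=6: (6, -2, 177), (6, 2, 177)  [2]
  a=7..8: none
  a=9: (9, -2, 118), (9, 2, 118)  [2]
  a=10: (10, -6, 107), (10, 6, 107)  [2]
  a=11..14: none
  a=15: (15, -14, 74), (15, -4, 71), (15, 4, 71), (15, 14, 74)  [4]
  a=16..17: none
  a=18: (18, -2, 59), (18, 2, 59)  [2]
  a=19..24: none
  a=25: (25, -16, 45), (25, 16, 45)  [2]
  a=26: none
  a=27: (27, -20, 43), (27, 20, 43)  [2]
  a=28..29: none
  a=30: (30, -26, 41), (30, -14, 37), (30, 14, 37), (30, 26, 41)  [4]
  a=31..37: none
Total reduced forms: 1 + 1 + 2 + 2 + 2 + 2 + 2 + 4 + 2 + 2 + 2 + 4 = 26
h = 26

26


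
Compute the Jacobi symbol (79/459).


Compute (79/459) via quadratic reciprocity:
  reciprocity: (79/459) -> -(459/79)
  reduce: (64/79)
  pull out 2: (2/79) = +1  (since 79 mod 8 = 7)
  pull out 2: (2/79) = +1  (since 79 mod 8 = 7)
  pull out 2: (2/79) = +1  (since 79 mod 8 = 7)
  pull out 2: (2/79) = +1  (since 79 mod 8 = 7)
  pull out 2: (2/79) = +1  (since 79 mod 8 = 7)
  pull out 2: (2/79) = +1  (since 79 mod 8 = 7)
  (1/79) = 1
Product of signs = -1

-1


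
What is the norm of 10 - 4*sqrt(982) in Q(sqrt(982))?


N(a + b*sqrt(d)) = a^2 - d*b^2
= (10)^2 - (982)*(-4)^2
= 100 - 15712
= -15612

-15612


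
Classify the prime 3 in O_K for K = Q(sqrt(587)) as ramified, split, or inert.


K = Q(sqrt(587)). Since d mod 4 = 3, disc(K) = 2348.
Check p | disc: 2348 mod 3 = 2.
p does not divide disc. Compute Legendre symbol (d/p):
2^((3-1)/2) mod 3 = -1
(d/p) = -1, so p is inert: (p) stays prime with e=1, f=2, g=1.
Therefore p is inert.

inert


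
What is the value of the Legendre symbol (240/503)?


p = 503 is prime, so compute (240/503) with the reciprocity algorithm (Jacobi-symbol steps: pull out 2s via (2/n), flip via reciprocity, reduce):
  pull out 2: (2/503) = +1  (since 503 mod 8 = 7)
  pull out 2: (2/503) = +1  (since 503 mod 8 = 7)
  pull out 2: (2/503) = +1  (since 503 mod 8 = 7)
  pull out 2: (2/503) = +1  (since 503 mod 8 = 7)
  reciprocity: (15/503) -> -(503/15)
  reduce: (8/15)
  pull out 2: (2/15) = +1  (since 15 mod 8 = 7)
  pull out 2: (2/15) = +1  (since 15 mod 8 = 7)
  pull out 2: (2/15) = +1  (since 15 mod 8 = 7)
  (1/15) = 1
Product of signs = -1
(240/503) = -1

-1


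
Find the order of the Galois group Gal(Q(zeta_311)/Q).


|Gal(Q(zeta_311)/Q)| = phi(311)
= 310

310


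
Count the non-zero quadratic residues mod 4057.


For prime p, the number of non-zero quadratic residues is (p-1)/2.
= (4057-1)/2
= 2028

2028


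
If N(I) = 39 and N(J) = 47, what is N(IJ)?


N(IJ) = N(I) * N(J)
= 39 * 47
= 1833

1833


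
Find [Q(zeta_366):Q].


The degree equals Euler's totient phi(366).
366 = 2 * 3 * 61
phi(366) = 120

120


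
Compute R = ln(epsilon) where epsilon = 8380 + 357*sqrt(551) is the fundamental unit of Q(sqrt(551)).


epsilon = 8380 + 357*sqrt(551)
= 16759.9999
R = ln(16759.9999)
= 9.7268

9.7268


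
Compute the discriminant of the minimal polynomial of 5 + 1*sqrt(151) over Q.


The element 5 + 1*sqrt(151) has minimal polynomial:
x^2 - 10*x - 126
Discriminant = (-10)^2 - 4*(-126)
= 100 + 504
= 604

604


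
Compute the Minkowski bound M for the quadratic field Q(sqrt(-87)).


d = -87, d mod 4 = 1, so disc(K) = d = -87; |disc(K)| = 87
Imaginary quadratic field, so n = 2, s = r2 = 1, r1 = 0
M = (n!/n^n) * (4/pi)^s * sqrt(|disc(K)|) = (2!/2^2) * (4/pi)^1 * sqrt(87)
= 0.5 * 1.273240 * 9.327379
= 5.9380

5.9380


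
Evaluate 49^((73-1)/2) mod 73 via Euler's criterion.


p = 73 is prime and the exponent is (p-1)/2 = 36, so by Euler's criterion 49^36 = (49/73) = +1 or -1 mod 73.
Compute by square-and-multiply:
  36 = 32 + 4 (binary 100100)
  Repeated squaring mod 73: 49^1 = 49, 49^2 = 65, 49^4 = 64, 49^8 = 8, 49^16 = 64, 49^32 = 8
  49^36 = 49^32 * 49^4 = 8 * 64 mod 73
    8 * 64 = 512 = 1 mod 73
  49^36 = 1 mod 73
Result 1: 49 is a quadratic residue mod 73.
49^36 mod 73 = 1

1


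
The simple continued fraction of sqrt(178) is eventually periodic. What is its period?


Run the CF algorithm for sqrt(178).
a_0 = floor(sqrt(178)) = 13; set m_0=0, q_0=1.
Recurrence: m' = q*a - m,  q' = (d - m'^2)/q,  a' = floor((a_0 + m')/q').
  step 1: m=13, q=9, a=2
  step 2: m=5, q=17, a=1
  step 3: m=12, q=2, a=12
  step 4: m=12, q=17, a=1
  step 5: m=5, q=9, a=2
  step 6: m=13, q=1, a=26
a_6 = 2*a_0 = 26, so the period closes here.
sqrt(178) = [13; 2, 1, 12, 1, 2, 26]
Period length = 6

6


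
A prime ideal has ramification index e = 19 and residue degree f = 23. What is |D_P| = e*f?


|D_P| = e * f
= 19 * 23
= 437

437


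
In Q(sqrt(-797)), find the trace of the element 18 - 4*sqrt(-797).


Tr(a + b*sqrt(d)) = (a + b*sqrt(d)) + (a - b*sqrt(d)) = 2a
= 2 * (18)
= 36

36


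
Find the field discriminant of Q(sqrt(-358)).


For K = Q(sqrt(d)) with d squarefree: disc(K) = d if d = 1 mod 4, and disc(K) = 4d if d = 2 or 3 mod 4.
Here d = -358, and d mod 4 = 2.
d = 2 mod 4, not 1 (O_K = Z[sqrt(d)]), so disc(K) = 4d = 4 * (-358) = -1432

-1432


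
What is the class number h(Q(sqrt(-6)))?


K = Q(sqrt(-6)). d mod 4 = 2, so D = disc(K) = 4d = -24
h(K) equals the number of primitive reduced positive-definite forms (a, b, c) = a*x^2 + b*x*y + c*y^2 with b^2 - 4ac = D,
where reduced means |b| <= a <= c, with b >= 0 whenever |b| = a or a = c, and primitive means gcd(a, b, c) = 1.
Reduced forces 3a^2 <= |D| = 24, so 1 <= a <= 2; b must have the parity of D, and c = (b^2 - D)/(4a) must be an integer >= a.
Enumerate a = 1..2, b in [-a, a]:
  a=1: (1, 0, 6)  [1]
  a=2: (2, 0, 3)  [1]
Total reduced forms: 1 + 1 = 2
h = 2

2


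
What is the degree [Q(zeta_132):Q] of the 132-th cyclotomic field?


The degree equals Euler's totient phi(132).
132 = 2^2 * 3 * 11
phi(132) = 40

40


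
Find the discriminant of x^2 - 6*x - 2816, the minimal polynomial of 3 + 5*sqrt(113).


The element 3 + 5*sqrt(113) has minimal polynomial:
x^2 - 6*x - 2816
Discriminant = (-6)^2 - 4*(-2816)
= 36 + 11264
= 11300

11300


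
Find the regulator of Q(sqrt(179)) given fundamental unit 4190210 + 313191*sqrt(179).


epsilon = 4190210 + 313191*sqrt(179)
= 8.3804e+06
R = ln(8.3804e+06)
= 15.9414

15.9414


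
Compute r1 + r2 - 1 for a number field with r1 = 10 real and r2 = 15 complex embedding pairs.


By Dirichlet's unit theorem:
rank = r1 + r2 - 1
= 10 + 15 - 1
= 24

24


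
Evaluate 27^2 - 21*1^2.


x^2 - d*y^2
= 27^2 - 21*1^2
= 729 - 21
= 708

708


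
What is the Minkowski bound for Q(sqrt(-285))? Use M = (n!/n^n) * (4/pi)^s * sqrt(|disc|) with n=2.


d = -285, d mod 4 = 3, so disc(K) = 4d = -1140; |disc(K)| = 1140
Imaginary quadratic field, so n = 2, s = r2 = 1, r1 = 0
M = (n!/n^n) * (4/pi)^s * sqrt(|disc(K)|) = (2!/2^2) * (4/pi)^1 * sqrt(1140)
= 0.5 * 1.273240 * 33.763886
= 21.4948

21.4948


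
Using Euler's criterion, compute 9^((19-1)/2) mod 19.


p = 19 is prime and the exponent is (p-1)/2 = 9, so by Euler's criterion 9^9 = (9/19) = +1 or -1 mod 19.
Compute by square-and-multiply:
  9 = 8 + 1 (binary 1001)
  Repeated squaring mod 19: 9^1 = 9, 9^2 = 5, 9^4 = 6, 9^8 = 17
  9^9 = 9^8 * 9^1 = 17 * 9 mod 19
    17 * 9 = 153 = 1 mod 19
  9^9 = 1 mod 19
Result 1: 9 is a quadratic residue mod 19.
9^9 mod 19 = 1

1


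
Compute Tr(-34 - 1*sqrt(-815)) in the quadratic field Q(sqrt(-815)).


Tr(a + b*sqrt(d)) = (a + b*sqrt(d)) + (a - b*sqrt(d)) = 2a
= 2 * (-34)
= -68

-68


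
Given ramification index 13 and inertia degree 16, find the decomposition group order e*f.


|D_P| = e * f
= 13 * 16
= 208

208


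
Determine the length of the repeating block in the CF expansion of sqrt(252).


Run the CF algorithm for sqrt(252).
a_0 = floor(sqrt(252)) = 15; set m_0=0, q_0=1.
Recurrence: m' = q*a - m,  q' = (d - m'^2)/q,  a' = floor((a_0 + m')/q').
  step 1: m=15, q=27, a=1
  step 2: m=12, q=4, a=6
  step 3: m=12, q=27, a=1
  step 4: m=15, q=1, a=30
a_4 = 2*a_0 = 30, so the period closes here.
sqrt(252) = [15; 1, 6, 1, 30]
Period length = 4

4


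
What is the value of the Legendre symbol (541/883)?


p = 883 is prime, so compute (541/883) with the reciprocity algorithm (Jacobi-symbol steps: pull out 2s via (2/n), flip via reciprocity, reduce):
  reciprocity: (541/883) -> +(883/541)
  reduce: (342/541)
  pull out 2: (2/541) = -1  (since 541 mod 8 = 5)
  reciprocity: (171/541) -> +(541/171)
  reduce: (28/171)
  pull out 2: (2/171) = -1  (since 171 mod 8 = 3)
  pull out 2: (2/171) = -1  (since 171 mod 8 = 3)
  reciprocity: (7/171) -> -(171/7)
  reduce: (3/7)
  reciprocity: (3/7) -> -(7/3)
  reduce: (1/3)
  (1/3) = 1
Product of signs = -1
(541/883) = -1

-1


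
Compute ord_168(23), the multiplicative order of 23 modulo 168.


We want ord_168(23), the smallest k >= 1 with 23^k = 1 mod 168.
n = 168 = 2^3 * 3 * 7, phi(168) = 48; the order divides phi(n).
Divisors of 48: 1, 2, 3, 4, 6, 8, 12, 16, 24, 48
Repeated squaring mod 168: 23^1 = 23, 23^2 = 25, 23^4 = 121, 23^8 = 25, 23^16 = 121, 23^32 = 25
Test divisors in increasing order:
  k=1: 23^1 = 23 mod 168
  k=2: 23^2 = 25 mod 168
  k=3: 23^3 = 25 * 23 = 71 mod 168
  k=4: 23^4 = 121 mod 168
  k=6: 23^6 = 121 * 25 = 1 mod 168  <- first divisor giving 1
Order = 6

6


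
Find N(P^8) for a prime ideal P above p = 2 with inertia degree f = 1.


N(P^a) = p^(a*f)
= 2^(8*1)
= 2^8
= 256

256


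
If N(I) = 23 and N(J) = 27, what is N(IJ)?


N(IJ) = N(I) * N(J)
= 23 * 27
= 621

621


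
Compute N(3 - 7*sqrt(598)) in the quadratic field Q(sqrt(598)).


N(a + b*sqrt(d)) = a^2 - d*b^2
= (3)^2 - (598)*(-7)^2
= 9 - 29302
= -29293

-29293


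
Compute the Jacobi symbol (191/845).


Compute (191/845) via quadratic reciprocity:
  reciprocity: (191/845) -> +(845/191)
  reduce: (81/191)
  reciprocity: (81/191) -> +(191/81)
  reduce: (29/81)
  reciprocity: (29/81) -> +(81/29)
  reduce: (23/29)
  reciprocity: (23/29) -> +(29/23)
  reduce: (6/23)
  pull out 2: (2/23) = +1  (since 23 mod 8 = 7)
  reciprocity: (3/23) -> -(23/3)
  reduce: (2/3)
  pull out 2: (2/3) = -1  (since 3 mod 8 = 3)
  (1/3) = 1
Product of signs = 1

1


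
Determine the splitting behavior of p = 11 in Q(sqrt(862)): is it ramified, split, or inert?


K = Q(sqrt(862)). Since d mod 4 = 2, disc(K) = 3448.
Check p | disc: 3448 mod 11 = 5.
p does not divide disc. Compute Legendre symbol (d/p):
4^((11-1)/2) mod 11 = 1
(d/p) = 1, so p splits: (p) = P*P' with e=1, f=1, g=2.
Therefore p is split.

split


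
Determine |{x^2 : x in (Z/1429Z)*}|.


For prime p, the number of non-zero quadratic residues is (p-1)/2.
= (1429-1)/2
= 714

714


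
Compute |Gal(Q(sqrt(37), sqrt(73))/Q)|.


The 2 square roots of distinct primes are multiplicatively independent over Q,
so [K:Q] = 2^2 and Gal(K/Q) is isomorphic to (Z/2Z)^2.
|Gal| = 2^2 = 4

4


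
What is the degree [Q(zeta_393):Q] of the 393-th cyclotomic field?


The degree equals Euler's totient phi(393).
393 = 3 * 131
phi(393) = 260

260


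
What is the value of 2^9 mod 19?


p = 19 is prime and the exponent is (p-1)/2 = 9, so by Euler's criterion 2^9 = (2/19) = +1 or -1 mod 19.
Compute by square-and-multiply:
  9 = 8 + 1 (binary 1001)
  Repeated squaring mod 19: 2^1 = 2, 2^2 = 4, 2^4 = 16, 2^8 = 9
  2^9 = 2^8 * 2^1 = 9 * 2 mod 19
    9 * 2 = 18 = 18 mod 19
  2^9 = 18 mod 19
Result 18 = p - 1 = -1 mod 19: 2 is a quadratic non-residue mod 19. As a residue in [0, p-1] the value is 18.
2^9 mod 19 = 18

18


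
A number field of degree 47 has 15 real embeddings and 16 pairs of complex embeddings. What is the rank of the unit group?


By Dirichlet's unit theorem:
rank = r1 + r2 - 1
= 15 + 16 - 1
= 30

30


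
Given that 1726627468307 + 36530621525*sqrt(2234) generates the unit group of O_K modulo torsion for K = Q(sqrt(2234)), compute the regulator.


epsilon = 1726627468307 + 36530621525*sqrt(2234)
= 3.4533e+12
R = ln(3.4533e+12)
= 28.8703

28.8703


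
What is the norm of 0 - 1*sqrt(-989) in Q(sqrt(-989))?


N(a + b*sqrt(d)) = a^2 - d*b^2
= (0)^2 - (-989)*(-1)^2
= 0 + 989
= 989

989


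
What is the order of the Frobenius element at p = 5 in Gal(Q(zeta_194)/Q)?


The Frobenius at p in Gal(Q(zeta_n)/Q) = (Z/nZ)* is the class of p, so its order is ord_194(5), the smallest k >= 1 with 5^k = 1 mod 194.
n = 194 = 2 * 97, phi(194) = 96; the order divides phi(n).
Divisors of 96: 1, 2, 3, 4, 6, 8, 12, 16, 24, 32, 48, 96
Repeated squaring mod 194: 5^1 = 5, 5^2 = 25, 5^4 = 43, 5^8 = 103, 5^16 = 133, 5^32 = 35, 5^64 = 61
Test divisors in increasing order:
  k=1: 5^1 = 5 mod 194
  k=2: 5^2 = 25 mod 194
  k=3: 5^3 = 25 * 5 = 125 mod 194
  k=4: 5^4 = 43 mod 194
  k=6: 5^6 = 43 * 25 = 105 mod 194
  k=8: 5^8 = 103 mod 194
  k=12: 5^12 = 103 * 43 = 161 mod 194
  k=16: 5^16 = 133 mod 194
  k=24: 5^24 = 133 * 103 = 119 mod 194
  k=32: 5^32 = 35 mod 194
  k=48: 5^48 = 35 * 133 = 193 mod 194
  k=96: 5^96 = 61 * 35 = 1 mod 194  <- first divisor giving 1
Order = 96

96


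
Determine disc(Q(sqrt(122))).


For K = Q(sqrt(d)) with d squarefree: disc(K) = d if d = 1 mod 4, and disc(K) = 4d if d = 2 or 3 mod 4.
Here d = 122, and d mod 4 = 2.
d = 2 mod 4, not 1 (O_K = Z[sqrt(d)]), so disc(K) = 4d = 4 * (122) = 488

488


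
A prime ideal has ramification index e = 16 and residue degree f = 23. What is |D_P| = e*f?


|D_P| = e * f
= 16 * 23
= 368

368


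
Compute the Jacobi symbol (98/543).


Compute (98/543) via quadratic reciprocity:
  pull out 2: (2/543) = +1  (since 543 mod 8 = 7)
  reciprocity: (49/543) -> +(543/49)
  reduce: (4/49)
  pull out 2: (2/49) = +1  (since 49 mod 8 = 1)
  pull out 2: (2/49) = +1  (since 49 mod 8 = 1)
  (1/49) = 1
Product of signs = 1

1


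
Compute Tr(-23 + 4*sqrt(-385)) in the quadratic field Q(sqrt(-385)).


Tr(a + b*sqrt(d)) = (a + b*sqrt(d)) + (a - b*sqrt(d)) = 2a
= 2 * (-23)
= -46

-46


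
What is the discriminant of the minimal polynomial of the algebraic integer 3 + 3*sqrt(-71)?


The element 3 + 3*sqrt(-71) has minimal polynomial:
x^2 - 6*x + 648
Discriminant = (-6)^2 - 4*(648)
= 36 - 2592
= -2556

-2556


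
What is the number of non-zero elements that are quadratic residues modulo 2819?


For prime p, the number of non-zero quadratic residues is (p-1)/2.
= (2819-1)/2
= 1409

1409


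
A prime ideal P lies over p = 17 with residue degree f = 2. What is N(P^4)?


N(P^a) = p^(a*f)
= 17^(4*2)
= 17^8
= 6975757441

6975757441


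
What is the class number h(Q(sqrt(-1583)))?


K = Q(sqrt(-1583)). d mod 4 = 1, so D = disc(K) = d = -1583
h(K) equals the number of primitive reduced positive-definite forms (a, b, c) = a*x^2 + b*x*y + c*y^2 with b^2 - 4ac = D,
where reduced means |b| <= a <= c, with b >= 0 whenever |b| = a or a = c, and primitive means gcd(a, b, c) = 1.
Reduced forces 3a^2 <= |D| = 1583, so 1 <= a <= 22; b must have the parity of D, and c = (b^2 - D)/(4a) must be an integer >= a.
Enumerate a = 1..22, b in [-a, a]:
  a=1: (1, 1, 396)  [1]
  a=2: (2, -1, 198), (2, 1, 198)  [2]
  a=3: (3, -1, 132), (3, 1, 132)  [2]
  a=4: (4, -1, 99), (4, 1, 99)  [2]
  a=5: none
  a=6: (6, -5, 67), (6, -1, 66), (6, 1, 66), (6, 5, 67)  [4]
  a=7: none
  a=8: (8, -7, 51), (8, 7, 51)  [2]
  a=9: (9, -1, 44), (9, 1, 44)  [2]
  a=10: none
  a=11: (11, -1, 36), (11, 1, 36)  [2]
  a=12: (12, -7, 34), (12, -1, 33), (12, 1, 33), (12, 7, 34)  [4]
  a=13: (13, -9, 32), (13, 9, 32)  [2]
  a=14..15: none
  a=16: (16, -9, 26), (16, 9, 26)  [2]
  a=17: (17, -7, 24), (17, 7, 24)  [2]
  a=18: (18, -17, 26), (18, -1, 22), (18, 1, 22), (18, 17, 26)  [4]
  a=19..21: none
  a=22: (22, -21, 23), (22, 21, 23)  [2]
Total reduced forms: 1 + 2 + 2 + 2 + 4 + 2 + 2 + 2 + 4 + 2 + 2 + 2 + 4 + 2 = 33
h = 33

33


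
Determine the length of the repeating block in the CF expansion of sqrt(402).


Run the CF algorithm for sqrt(402).
a_0 = floor(sqrt(402)) = 20; set m_0=0, q_0=1.
Recurrence: m' = q*a - m,  q' = (d - m'^2)/q,  a' = floor((a_0 + m')/q').
  step 1: m=20, q=2, a=20
  step 2: m=20, q=1, a=40
a_2 = 2*a_0 = 40, so the period closes here.
sqrt(402) = [20; 20, 40]
Period length = 2

2


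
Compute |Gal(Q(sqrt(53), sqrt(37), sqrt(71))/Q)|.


The 3 square roots of distinct primes are multiplicatively independent over Q,
so [K:Q] = 2^3 and Gal(K/Q) is isomorphic to (Z/2Z)^3.
|Gal| = 2^3 = 8

8


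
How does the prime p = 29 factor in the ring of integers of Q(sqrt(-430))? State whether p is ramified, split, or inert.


K = Q(sqrt(-430)). Since d mod 4 = 2, disc(K) = -1720.
Check p | disc: -1720 mod 29 = 20.
p does not divide disc. Compute Legendre symbol (d/p):
5^((29-1)/2) mod 29 = 1
(d/p) = 1, so p splits: (p) = P*P' with e=1, f=1, g=2.
Therefore p is split.

split


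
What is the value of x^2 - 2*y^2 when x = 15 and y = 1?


x^2 - d*y^2
= 15^2 - 2*1^2
= 225 - 2
= 223

223


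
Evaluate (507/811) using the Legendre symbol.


p = 811 is prime, so compute (507/811) with the reciprocity algorithm (Jacobi-symbol steps: pull out 2s via (2/n), flip via reciprocity, reduce):
  reciprocity: (507/811) -> -(811/507)
  reduce: (304/507)
  pull out 2: (2/507) = -1  (since 507 mod 8 = 3)
  pull out 2: (2/507) = -1  (since 507 mod 8 = 3)
  pull out 2: (2/507) = -1  (since 507 mod 8 = 3)
  pull out 2: (2/507) = -1  (since 507 mod 8 = 3)
  reciprocity: (19/507) -> -(507/19)
  reduce: (13/19)
  reciprocity: (13/19) -> +(19/13)
  reduce: (6/13)
  pull out 2: (2/13) = -1  (since 13 mod 8 = 5)
  reciprocity: (3/13) -> +(13/3)
  reduce: (1/3)
  (1/3) = 1
Product of signs = -1
(507/811) = -1

-1


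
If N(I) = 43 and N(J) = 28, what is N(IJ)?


N(IJ) = N(I) * N(J)
= 43 * 28
= 1204

1204


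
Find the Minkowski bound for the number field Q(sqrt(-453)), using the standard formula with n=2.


d = -453, d mod 4 = 3, so disc(K) = 4d = -1812; |disc(K)| = 1812
Imaginary quadratic field, so n = 2, s = r2 = 1, r1 = 0
M = (n!/n^n) * (4/pi)^s * sqrt(|disc(K)|) = (2!/2^2) * (4/pi)^1 * sqrt(1812)
= 0.5 * 1.273240 * 42.567593
= 27.0994

27.0994


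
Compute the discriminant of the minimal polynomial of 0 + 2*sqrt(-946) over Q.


The element 0 + 2*sqrt(-946) has minimal polynomial:
x^2 + 0*x + 3784
Discriminant = (0)^2 - 4*(3784)
= 0 - 15136
= -15136

-15136


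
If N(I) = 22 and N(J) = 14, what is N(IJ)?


N(IJ) = N(I) * N(J)
= 22 * 14
= 308

308


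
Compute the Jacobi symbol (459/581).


Compute (459/581) via quadratic reciprocity:
  reciprocity: (459/581) -> +(581/459)
  reduce: (122/459)
  pull out 2: (2/459) = -1  (since 459 mod 8 = 3)
  reciprocity: (61/459) -> +(459/61)
  reduce: (32/61)
  pull out 2: (2/61) = -1  (since 61 mod 8 = 5)
  pull out 2: (2/61) = -1  (since 61 mod 8 = 5)
  pull out 2: (2/61) = -1  (since 61 mod 8 = 5)
  pull out 2: (2/61) = -1  (since 61 mod 8 = 5)
  pull out 2: (2/61) = -1  (since 61 mod 8 = 5)
  (1/61) = 1
Product of signs = 1

1


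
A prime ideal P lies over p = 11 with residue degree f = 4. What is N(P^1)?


N(P^a) = p^(a*f)
= 11^(1*4)
= 11^4
= 14641

14641


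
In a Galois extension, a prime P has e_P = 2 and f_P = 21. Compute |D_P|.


|D_P| = e * f
= 2 * 21
= 42

42


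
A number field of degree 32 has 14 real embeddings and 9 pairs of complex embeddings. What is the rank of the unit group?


By Dirichlet's unit theorem:
rank = r1 + r2 - 1
= 14 + 9 - 1
= 22

22


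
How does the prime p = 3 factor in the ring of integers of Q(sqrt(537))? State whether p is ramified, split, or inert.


K = Q(sqrt(537)). Since d mod 4 = 1, disc(K) = 537.
Check p | disc: 537 mod 3 = 0.
p divides disc, so p ramifies: (p) = P^2 with e=2, f=1, g=1.
Therefore p is ramified.

ramified


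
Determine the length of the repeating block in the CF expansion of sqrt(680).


Run the CF algorithm for sqrt(680).
a_0 = floor(sqrt(680)) = 26; set m_0=0, q_0=1.
Recurrence: m' = q*a - m,  q' = (d - m'^2)/q,  a' = floor((a_0 + m')/q').
  step 1: m=26, q=4, a=13
  step 2: m=26, q=1, a=52
a_2 = 2*a_0 = 52, so the period closes here.
sqrt(680) = [26; 13, 52]
Period length = 2

2


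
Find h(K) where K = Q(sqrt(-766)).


K = Q(sqrt(-766)). d mod 4 = 2, so D = disc(K) = 4d = -3064
h(K) equals the number of primitive reduced positive-definite forms (a, b, c) = a*x^2 + b*x*y + c*y^2 with b^2 - 4ac = D,
where reduced means |b| <= a <= c, with b >= 0 whenever |b| = a or a = c, and primitive means gcd(a, b, c) = 1.
Reduced forces 3a^2 <= |D| = 3064, so 1 <= a <= 31; b must have the parity of D, and c = (b^2 - D)/(4a) must be an integer >= a.
Enumerate a = 1..31, b in [-a, a]:
  a=1: (1, 0, 766)  [1]
  a=2: (2, 0, 383)  [1]
  a=3..4: none
  a=5: (5, -4, 154), (5, 4, 154)  [2]
  a=6: none
  a=7: (7, -4, 110), (7, 4, 110)  [2]
  a=8..9: none
  a=10: (10, -4, 77), (10, 4, 77)  [2]
  a=11: (11, -4, 70), (11, 4, 70)  [2]
  a=12: none
  a=13: (13, -2, 59), (13, 2, 59)  [2]
  a=14: (14, -4, 55), (14, 4, 55)  [2]
  a=15..16: none
  a=17: (17, -8, 46), (17, 8, 46)  [2]
  a=18..21: none
  a=22: (22, -4, 35), (22, 4, 35)  [2]
  a=23: (23, -8, 34), (23, 8, 34)  [2]
  a=24: none
  a=25: (25, -6, 31), (25, 6, 31)  [2]
  a=26: (26, -24, 35), (26, 24, 35)  [2]
  a=27..31: none
Total reduced forms: 1 + 1 + 2 + 2 + 2 + 2 + 2 + 2 + 2 + 2 + 2 + 2 + 2 = 24
h = 24

24


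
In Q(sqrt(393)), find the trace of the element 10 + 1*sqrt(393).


Tr(a + b*sqrt(d)) = (a + b*sqrt(d)) + (a - b*sqrt(d)) = 2a
= 2 * (10)
= 20

20


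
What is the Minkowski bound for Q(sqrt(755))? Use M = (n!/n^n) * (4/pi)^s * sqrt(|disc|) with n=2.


d = 755, d mod 4 = 3, so disc(K) = 4d = 3020; |disc(K)| = 3020
Real quadratic field, so n = 2, s = r2 = 0, r1 = 2
M = (n!/n^n) * (4/pi)^s * sqrt(|disc(K)|) = (2!/2^2) * (4/pi)^0 * sqrt(3020)
= 0.5 * 1.000000 * 54.954527
= 27.4773

27.4773


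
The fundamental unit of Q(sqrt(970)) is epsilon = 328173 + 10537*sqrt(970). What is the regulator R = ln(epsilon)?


epsilon = 328173 + 10537*sqrt(970)
= 656346.0000
R = ln(656346.0000)
= 13.3944

13.3944


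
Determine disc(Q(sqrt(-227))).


For K = Q(sqrt(d)) with d squarefree: disc(K) = d if d = 1 mod 4, and disc(K) = 4d if d = 2 or 3 mod 4.
Here d = -227, and d mod 4 = 1.
d = 1 mod 4 (O_K = Z[(1+sqrt(d))/2]), so disc(K) = d = -227

-227


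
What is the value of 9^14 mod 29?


p = 29 is prime and the exponent is (p-1)/2 = 14, so by Euler's criterion 9^14 = (9/29) = +1 or -1 mod 29.
Compute by square-and-multiply:
  14 = 8 + 4 + 2 (binary 1110)
  Repeated squaring mod 29: 9^1 = 9, 9^2 = 23, 9^4 = 7, 9^8 = 20
  9^14 = 9^8 * 9^4 * 9^2 = 20 * 7 * 23 mod 29
    20 * 7 = 140 = 24 mod 29
    24 * 23 = 552 = 1 mod 29
  9^14 = 1 mod 29
Result 1: 9 is a quadratic residue mod 29.
9^14 mod 29 = 1

1


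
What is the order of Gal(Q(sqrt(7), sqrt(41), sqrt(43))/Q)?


The 3 square roots of distinct primes are multiplicatively independent over Q,
so [K:Q] = 2^3 and Gal(K/Q) is isomorphic to (Z/2Z)^3.
|Gal| = 2^3 = 8

8


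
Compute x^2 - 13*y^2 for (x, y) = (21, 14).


x^2 - d*y^2
= 21^2 - 13*14^2
= 441 - 2548
= -2107

-2107


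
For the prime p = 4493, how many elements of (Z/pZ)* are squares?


For prime p, the number of non-zero quadratic residues is (p-1)/2.
= (4493-1)/2
= 2246

2246


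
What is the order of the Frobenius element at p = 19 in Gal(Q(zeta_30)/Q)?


The Frobenius at p in Gal(Q(zeta_n)/Q) = (Z/nZ)* is the class of p, so its order is ord_30(19), the smallest k >= 1 with 19^k = 1 mod 30.
n = 30 = 2 * 3 * 5, phi(30) = 8; the order divides phi(n).
Divisors of 8: 1, 2, 4, 8
Repeated squaring mod 30: 19^1 = 19, 19^2 = 1, 19^4 = 1, 19^8 = 1
Test divisors in increasing order:
  k=1: 19^1 = 19 mod 30
  k=2: 19^2 = 1 mod 30  <- first divisor giving 1
Order = 2

2


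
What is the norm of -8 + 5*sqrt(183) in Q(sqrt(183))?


N(a + b*sqrt(d)) = a^2 - d*b^2
= (-8)^2 - (183)*(5)^2
= 64 - 4575
= -4511

-4511


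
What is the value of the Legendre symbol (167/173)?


p = 173 is prime, so compute (167/173) with the reciprocity algorithm (Jacobi-symbol steps: pull out 2s via (2/n), flip via reciprocity, reduce):
  reciprocity: (167/173) -> +(173/167)
  reduce: (6/167)
  pull out 2: (2/167) = +1  (since 167 mod 8 = 7)
  reciprocity: (3/167) -> -(167/3)
  reduce: (2/3)
  pull out 2: (2/3) = -1  (since 3 mod 8 = 3)
  (1/3) = 1
Product of signs = 1
(167/173) = 1

1


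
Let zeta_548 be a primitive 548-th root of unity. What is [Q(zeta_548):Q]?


The degree equals Euler's totient phi(548).
548 = 2^2 * 137
phi(548) = 272

272


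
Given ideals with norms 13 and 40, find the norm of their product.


N(IJ) = N(I) * N(J)
= 13 * 40
= 520

520


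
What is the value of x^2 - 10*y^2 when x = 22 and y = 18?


x^2 - d*y^2
= 22^2 - 10*18^2
= 484 - 3240
= -2756

-2756


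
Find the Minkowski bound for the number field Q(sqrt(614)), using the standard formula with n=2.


d = 614, d mod 4 = 2, so disc(K) = 4d = 2456; |disc(K)| = 2456
Real quadratic field, so n = 2, s = r2 = 0, r1 = 2
M = (n!/n^n) * (4/pi)^s * sqrt(|disc(K)|) = (2!/2^2) * (4/pi)^0 * sqrt(2456)
= 0.5 * 1.000000 * 49.558047
= 24.7790

24.7790


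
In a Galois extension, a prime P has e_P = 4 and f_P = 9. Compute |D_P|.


|D_P| = e * f
= 4 * 9
= 36

36


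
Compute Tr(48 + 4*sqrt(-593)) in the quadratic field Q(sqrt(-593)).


Tr(a + b*sqrt(d)) = (a + b*sqrt(d)) + (a - b*sqrt(d)) = 2a
= 2 * (48)
= 96

96


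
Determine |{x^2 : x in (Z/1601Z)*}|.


For prime p, the number of non-zero quadratic residues is (p-1)/2.
= (1601-1)/2
= 800

800


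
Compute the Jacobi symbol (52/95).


Compute (52/95) via quadratic reciprocity:
  pull out 2: (2/95) = +1  (since 95 mod 8 = 7)
  pull out 2: (2/95) = +1  (since 95 mod 8 = 7)
  reciprocity: (13/95) -> +(95/13)
  reduce: (4/13)
  pull out 2: (2/13) = -1  (since 13 mod 8 = 5)
  pull out 2: (2/13) = -1  (since 13 mod 8 = 5)
  (1/13) = 1
Product of signs = 1

1


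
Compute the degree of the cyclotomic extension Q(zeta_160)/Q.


The degree equals Euler's totient phi(160).
160 = 2^5 * 5
phi(160) = 64

64


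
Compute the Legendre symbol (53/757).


p = 757 is prime, so compute (53/757) with the reciprocity algorithm (Jacobi-symbol steps: pull out 2s via (2/n), flip via reciprocity, reduce):
  reciprocity: (53/757) -> +(757/53)
  reduce: (15/53)
  reciprocity: (15/53) -> +(53/15)
  reduce: (8/15)
  pull out 2: (2/15) = +1  (since 15 mod 8 = 7)
  pull out 2: (2/15) = +1  (since 15 mod 8 = 7)
  pull out 2: (2/15) = +1  (since 15 mod 8 = 7)
  (1/15) = 1
Product of signs = 1
(53/757) = 1

1


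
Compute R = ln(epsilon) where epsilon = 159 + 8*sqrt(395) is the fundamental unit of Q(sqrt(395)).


epsilon = 159 + 8*sqrt(395)
= 317.9969
R = ln(317.9969)
= 5.7620

5.7620


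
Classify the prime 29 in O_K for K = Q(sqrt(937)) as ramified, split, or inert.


K = Q(sqrt(937)). Since d mod 4 = 1, disc(K) = 937.
Check p | disc: 937 mod 29 = 9.
p does not divide disc. Compute Legendre symbol (d/p):
9^((29-1)/2) mod 29 = 1
(d/p) = 1, so p splits: (p) = P*P' with e=1, f=1, g=2.
Therefore p is split.

split


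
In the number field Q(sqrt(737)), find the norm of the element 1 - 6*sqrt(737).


N(a + b*sqrt(d)) = a^2 - d*b^2
= (1)^2 - (737)*(-6)^2
= 1 - 26532
= -26531

-26531


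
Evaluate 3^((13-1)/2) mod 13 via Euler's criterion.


p = 13 is prime and the exponent is (p-1)/2 = 6, so by Euler's criterion 3^6 = (3/13) = +1 or -1 mod 13.
Compute by square-and-multiply:
  6 = 4 + 2 (binary 110)
  Repeated squaring mod 13: 3^1 = 3, 3^2 = 9, 3^4 = 3
  3^6 = 3^4 * 3^2 = 3 * 9 mod 13
    3 * 9 = 27 = 1 mod 13
  3^6 = 1 mod 13
Result 1: 3 is a quadratic residue mod 13.
3^6 mod 13 = 1

1
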